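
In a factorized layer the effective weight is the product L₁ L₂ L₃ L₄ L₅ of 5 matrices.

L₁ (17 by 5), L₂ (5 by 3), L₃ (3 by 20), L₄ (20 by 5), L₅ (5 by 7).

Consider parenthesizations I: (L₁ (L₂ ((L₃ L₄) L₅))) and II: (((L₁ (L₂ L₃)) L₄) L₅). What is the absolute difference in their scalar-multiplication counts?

3190

Order I = (L₁ (L₂ ((L₃ L₄) L₅))): (L₃ L₄): 3×20 by 20×5 → 3×5, cost 3·20·5 = 300; ((L₃ L₄) L₅): 3×5 by 5×7 → 3×7, cost 3·5·7 = 105; cumulative 405; (L₂ ((L₃ L₄) L₅)): 5×3 by 3×7 → 5×7, cost 5·3·7 = 105; cumulative 510; (L₁ (L₂ ((L₃ L₄) L₅))): 17×5 by 5×7 → 17×7, cost 17·5·7 = 595; cumulative 1105. Total 1105.
Order II = (((L₁ (L₂ L₃)) L₄) L₅): (L₂ L₃): 5×3 by 3×20 → 5×20, cost 5·3·20 = 300; (L₁ (L₂ L₃)): 17×5 by 5×20 → 17×20, cost 17·5·20 = 1700; cumulative 2000; ((L₁ (L₂ L₃)) L₄): 17×20 by 20×5 → 17×5, cost 17·20·5 = 1700; cumulative 3700; (((L₁ (L₂ L₃)) L₄) L₅): 17×5 by 5×7 → 17×7, cost 17·5·7 = 595; cumulative 4295. Total 4295.
Difference: |1105 − 4295| = 3190.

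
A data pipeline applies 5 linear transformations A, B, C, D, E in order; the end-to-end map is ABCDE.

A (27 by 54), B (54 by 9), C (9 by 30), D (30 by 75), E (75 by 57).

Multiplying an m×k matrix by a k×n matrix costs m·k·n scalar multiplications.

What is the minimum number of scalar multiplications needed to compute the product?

Adjacent pairs: AB = 27·54·9 = 13122; BC = 54·9·30 = 14580; CD = 9·30·75 = 20250; DE = 30·75·57 = 128250.
Length 3: A..C: k=1: 0+14580+27·54·30=58320; k=2: 13122+0+27·9·30=20412 → min 20412 | B..D: k=2: 0+20250+54·9·75=56700; k=3: 14580+0+54·30·75=136080 → min 56700 | C..E: k=3: 0+128250+9·30·57=143640; k=4: 20250+0+9·75·57=58725 → min 58725.
Length 4: A..D: k=1: 0+56700+27·54·75=166050; k=2: 13122+20250+27·9·75=51597; k=3: 20412+0+27·30·75=81162 → min 51597 | B..E: k=2: 0+58725+54·9·57=86427; k=3: 14580+128250+54·30·57=235170; k=4: 56700+0+54·75·57=287550 → min 86427.
Length 5: A..E: k=1: 0+86427+27·54·57=169533; k=2: 13122+58725+27·9·57=85698; k=3: 20412+128250+27·30·57=194832; k=4: 51597+0+27·75·57=167022 → min 85698.
Optimal order: ((AB)((CD)E)) with cost 85698.

85698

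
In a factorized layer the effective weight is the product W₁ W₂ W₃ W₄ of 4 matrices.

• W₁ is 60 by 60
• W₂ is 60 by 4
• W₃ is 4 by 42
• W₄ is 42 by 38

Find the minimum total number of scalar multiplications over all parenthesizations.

29904

Adjacent pairs: W₁W₂ = 60·60·4 = 14400; W₂W₃ = 60·4·42 = 10080; W₃W₄ = 4·42·38 = 6384.
Length 3: W₁..W₃: k=1: 0+10080+60·60·42=161280; k=2: 14400+0+60·4·42=24480 → min 24480 | W₂..W₄: k=2: 0+6384+60·4·38=15504; k=3: 10080+0+60·42·38=105840 → min 15504.
Length 4: W₁..W₄: k=1: 0+15504+60·60·38=152304; k=2: 14400+6384+60·4·38=29904; k=3: 24480+0+60·42·38=120240 → min 29904.
Optimal order: ((W₁ W₂) (W₃ W₄)) with cost 29904.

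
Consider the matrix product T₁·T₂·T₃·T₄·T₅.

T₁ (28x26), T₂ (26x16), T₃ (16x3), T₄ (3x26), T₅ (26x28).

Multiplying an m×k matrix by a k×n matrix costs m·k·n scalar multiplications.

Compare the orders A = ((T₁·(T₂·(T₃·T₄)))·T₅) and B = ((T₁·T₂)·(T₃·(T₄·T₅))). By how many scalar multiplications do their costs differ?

Order A = ((T₁·(T₂·(T₃·T₄)))·T₅): (T₃·T₄): 16×3 by 3×26 → 16×26, cost 16·3·26 = 1248; (T₂·(T₃·T₄)): 26×16 by 16×26 → 26×26, cost 26·16·26 = 10816; cumulative 12064; (T₁·(T₂·(T₃·T₄))): 28×26 by 26×26 → 28×26, cost 28·26·26 = 18928; cumulative 30992; ((T₁·(T₂·(T₃·T₄)))·T₅): 28×26 by 26×28 → 28×28, cost 28·26·28 = 20384; cumulative 51376. Total 51376.
Order B = ((T₁·T₂)·(T₃·(T₄·T₅))): (T₁·T₂): 28×26 by 26×16 → 28×16, cost 28·26·16 = 11648; (T₄·T₅): 3×26 by 26×28 → 3×28, cost 3·26·28 = 2184; (T₃·(T₄·T₅)): 16×3 by 3×28 → 16×28, cost 16·3·28 = 1344; cumulative 3528; ((T₁·T₂)·(T₃·(T₄·T₅))): 28×16 by 16×28 → 28×28, cost 28·16·28 = 12544; cumulative 27720. Total 27720.
Difference: |51376 − 27720| = 23656.

23656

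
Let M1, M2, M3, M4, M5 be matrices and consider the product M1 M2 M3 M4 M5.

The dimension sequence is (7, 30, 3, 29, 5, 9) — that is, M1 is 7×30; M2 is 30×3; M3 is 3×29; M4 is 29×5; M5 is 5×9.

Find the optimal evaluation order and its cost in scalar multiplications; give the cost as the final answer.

1389

Adjacent pairs: M1M2 = 7·30·3 = 630; M2M3 = 30·3·29 = 2610; M3M4 = 3·29·5 = 435; M4M5 = 29·5·9 = 1305.
Length 3: M1..M3: k=1: 0+2610+7·30·29=8700; k=2: 630+0+7·3·29=1239 → min 1239 | M2..M4: k=2: 0+435+30·3·5=885; k=3: 2610+0+30·29·5=6960 → min 885 | M3..M5: k=3: 0+1305+3·29·9=2088; k=4: 435+0+3·5·9=570 → min 570.
Length 4: M1..M4: k=1: 0+885+7·30·5=1935; k=2: 630+435+7·3·5=1170; k=3: 1239+0+7·29·5=2254 → min 1170 | M2..M5: k=2: 0+570+30·3·9=1380; k=3: 2610+1305+30·29·9=11745; k=4: 885+0+30·5·9=2235 → min 1380.
Length 5: M1..M5: k=1: 0+1380+7·30·9=3270; k=2: 630+570+7·3·9=1389; k=3: 1239+1305+7·29·9=4371; k=4: 1170+0+7·5·9=1485 → min 1389.
Optimal parenthesization: ((M1 M2) ((M3 M4) M5)) with cost 1389.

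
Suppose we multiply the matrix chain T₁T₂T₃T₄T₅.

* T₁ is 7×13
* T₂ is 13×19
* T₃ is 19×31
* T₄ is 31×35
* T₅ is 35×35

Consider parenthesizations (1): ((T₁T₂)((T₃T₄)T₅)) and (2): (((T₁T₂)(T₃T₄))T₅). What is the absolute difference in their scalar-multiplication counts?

14700

Order (1) = ((T₁T₂)((T₃T₄)T₅)): (T₁T₂): 7×13 by 13×19 → 7×19, cost 7·13·19 = 1729; (T₃T₄): 19×31 by 31×35 → 19×35, cost 19·31·35 = 20615; ((T₃T₄)T₅): 19×35 by 35×35 → 19×35, cost 19·35·35 = 23275; cumulative 43890; ((T₁T₂)((T₃T₄)T₅)): 7×19 by 19×35 → 7×35, cost 7·19·35 = 4655; cumulative 50274. Total 50274.
Order (2) = (((T₁T₂)(T₃T₄))T₅): (T₁T₂): 7×13 by 13×19 → 7×19, cost 7·13·19 = 1729; (T₃T₄): 19×31 by 31×35 → 19×35, cost 19·31·35 = 20615; ((T₁T₂)(T₃T₄)): 7×19 by 19×35 → 7×35, cost 7·19·35 = 4655; cumulative 26999; (((T₁T₂)(T₃T₄))T₅): 7×35 by 35×35 → 7×35, cost 7·35·35 = 8575; cumulative 35574. Total 35574.
Difference: |50274 − 35574| = 14700.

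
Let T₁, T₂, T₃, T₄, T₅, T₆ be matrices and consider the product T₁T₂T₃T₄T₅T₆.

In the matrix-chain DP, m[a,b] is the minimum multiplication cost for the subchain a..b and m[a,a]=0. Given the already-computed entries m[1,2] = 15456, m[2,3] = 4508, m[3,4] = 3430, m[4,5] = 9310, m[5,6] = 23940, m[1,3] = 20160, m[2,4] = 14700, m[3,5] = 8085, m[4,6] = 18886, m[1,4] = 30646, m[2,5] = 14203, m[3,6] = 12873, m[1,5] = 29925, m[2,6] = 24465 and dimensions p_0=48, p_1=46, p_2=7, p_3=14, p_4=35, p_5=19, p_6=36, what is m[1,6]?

m[1,6] = min over k∈[1,5] of m[1,k]+m[k+1,6]+p_{0}·p_k·p_{6}.
k=1: 0 + 24465 + 48·46·36 = 103953; k=2: 15456 + 12873 + 48·7·36 = 40425; k=3: 20160 + 18886 + 48·14·36 = 63238; k=4: 30646 + 23940 + 48·35·36 = 115066; k=5: 29925 + 0 + 48·19·36 = 62757.
Minimum: 40425 at k=2.

40425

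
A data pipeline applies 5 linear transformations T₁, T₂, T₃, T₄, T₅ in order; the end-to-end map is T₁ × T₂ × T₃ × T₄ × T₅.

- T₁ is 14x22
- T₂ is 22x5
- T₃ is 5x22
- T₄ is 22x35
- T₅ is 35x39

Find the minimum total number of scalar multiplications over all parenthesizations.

Adjacent pairs: T₁T₂ = 14·22·5 = 1540; T₂T₃ = 22·5·22 = 2420; T₃T₄ = 5·22·35 = 3850; T₄T₅ = 22·35·39 = 30030.
Length 3: T₁..T₃: k=1: 0+2420+14·22·22=9196; k=2: 1540+0+14·5·22=3080 → min 3080 | T₂..T₄: k=2: 0+3850+22·5·35=7700; k=3: 2420+0+22·22·35=19360 → min 7700 | T₃..T₅: k=3: 0+30030+5·22·39=34320; k=4: 3850+0+5·35·39=10675 → min 10675.
Length 4: T₁..T₄: k=1: 0+7700+14·22·35=18480; k=2: 1540+3850+14·5·35=7840; k=3: 3080+0+14·22·35=13860 → min 7840 | T₂..T₅: k=2: 0+10675+22·5·39=14965; k=3: 2420+30030+22·22·39=51326; k=4: 7700+0+22·35·39=37730 → min 14965.
Length 5: T₁..T₅: k=1: 0+14965+14·22·39=26977; k=2: 1540+10675+14·5·39=14945; k=3: 3080+30030+14·22·39=45122; k=4: 7840+0+14·35·39=26950 → min 14945.
Optimal order: ((T₁ × T₂) × ((T₃ × T₄) × T₅)) with cost 14945.

14945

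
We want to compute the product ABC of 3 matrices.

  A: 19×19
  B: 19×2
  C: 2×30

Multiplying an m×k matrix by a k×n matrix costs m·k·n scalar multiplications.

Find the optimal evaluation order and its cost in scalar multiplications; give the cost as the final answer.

1862

(A(BC)): cost 11970.
((AB)C): cost 1862.
Optimal: ((AB)C) with cost 1862.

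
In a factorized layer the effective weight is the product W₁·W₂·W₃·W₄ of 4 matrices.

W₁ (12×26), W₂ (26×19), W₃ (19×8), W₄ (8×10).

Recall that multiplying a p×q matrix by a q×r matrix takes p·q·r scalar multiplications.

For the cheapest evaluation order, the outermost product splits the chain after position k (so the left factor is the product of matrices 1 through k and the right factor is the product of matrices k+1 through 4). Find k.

3

Adjacent pairs: W₁W₂ = 12·26·19 = 5928; W₂W₃ = 26·19·8 = 3952; W₃W₄ = 19·8·10 = 1520.
Length 3: W₁..W₃: k=1: 0+3952+12·26·8=6448; k=2: 5928+0+12·19·8=7752 → min 6448 | W₂..W₄: k=2: 0+1520+26·19·10=6460; k=3: 3952+0+26·8·10=6032 → min 6032.
Top-level splits: k=1: (W₁..W₁)·(W₂..W₄) → 0+6032+12·26·10 = 9152; k=2: (W₁..W₂)·(W₃..W₄) → 5928+1520+12·19·10 = 9728; k=3: (W₁..W₃)·(W₄..W₄) → 6448+0+12·8·10 = 7408.
Best split is after W₃, i.e. k = 3.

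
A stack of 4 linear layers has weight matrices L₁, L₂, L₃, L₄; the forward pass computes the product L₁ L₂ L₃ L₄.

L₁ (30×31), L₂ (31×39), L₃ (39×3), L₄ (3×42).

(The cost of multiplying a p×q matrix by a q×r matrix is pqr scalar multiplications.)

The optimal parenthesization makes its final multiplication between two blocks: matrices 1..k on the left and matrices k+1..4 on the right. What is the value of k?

3

Adjacent pairs: L₁L₂ = 30·31·39 = 36270; L₂L₃ = 31·39·3 = 3627; L₃L₄ = 39·3·42 = 4914.
Length 3: L₁..L₃: k=1: 0+3627+30·31·3=6417; k=2: 36270+0+30·39·3=39780 → min 6417 | L₂..L₄: k=2: 0+4914+31·39·42=55692; k=3: 3627+0+31·3·42=7533 → min 7533.
Top-level splits: k=1: (L₁..L₁)·(L₂..L₄) → 0+7533+30·31·42 = 46593; k=2: (L₁..L₂)·(L₃..L₄) → 36270+4914+30·39·42 = 90324; k=3: (L₁..L₃)·(L₄..L₄) → 6417+0+30·3·42 = 10197.
Best split is after L₃, i.e. k = 3.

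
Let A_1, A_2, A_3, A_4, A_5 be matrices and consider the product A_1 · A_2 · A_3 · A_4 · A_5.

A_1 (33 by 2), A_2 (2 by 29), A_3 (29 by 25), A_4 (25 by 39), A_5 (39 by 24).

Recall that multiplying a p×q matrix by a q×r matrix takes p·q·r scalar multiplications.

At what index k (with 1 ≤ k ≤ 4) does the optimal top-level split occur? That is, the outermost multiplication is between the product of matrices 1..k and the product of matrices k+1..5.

Adjacent pairs: A_1A_2 = 33·2·29 = 1914; A_2A_3 = 2·29·25 = 1450; A_3A_4 = 29·25·39 = 28275; A_4A_5 = 25·39·24 = 23400.
Length 3: A_1..A_3: k=1: 0+1450+33·2·25=3100; k=2: 1914+0+33·29·25=25839 → min 3100 | A_2..A_4: k=2: 0+28275+2·29·39=30537; k=3: 1450+0+2·25·39=3400 → min 3400 | A_3..A_5: k=3: 0+23400+29·25·24=40800; k=4: 28275+0+29·39·24=55419 → min 40800.
Length 4: A_1..A_4: k=1: 0+3400+33·2·39=5974; k=2: 1914+28275+33·29·39=67512; k=3: 3100+0+33·25·39=35275 → min 5974 | A_2..A_5: k=2: 0+40800+2·29·24=42192; k=3: 1450+23400+2·25·24=26050; k=4: 3400+0+2·39·24=5272 → min 5272.
Top-level splits: k=1: (A_1..A_1)·(A_2..A_5) → 0+5272+33·2·24 = 6856; k=2: (A_1..A_2)·(A_3..A_5) → 1914+40800+33·29·24 = 65682; k=3: (A_1..A_3)·(A_4..A_5) → 3100+23400+33·25·24 = 46300; k=4: (A_1..A_4)·(A_5..A_5) → 5974+0+33·39·24 = 36862.
Best split is after A_1, i.e. k = 1.

1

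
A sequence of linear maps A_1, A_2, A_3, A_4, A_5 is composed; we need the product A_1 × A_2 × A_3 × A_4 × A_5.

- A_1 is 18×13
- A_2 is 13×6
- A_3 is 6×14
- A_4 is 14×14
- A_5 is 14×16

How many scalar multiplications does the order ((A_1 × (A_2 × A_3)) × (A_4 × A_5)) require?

11536

(A_2 × A_3): 13×6 by 6×14 → 13×14, cost 13·6·14 = 1092
(A_1 × (A_2 × A_3)): 18×13 by 13×14 → 18×14, cost 18·13·14 = 3276; cumulative 4368
(A_4 × A_5): 14×14 by 14×16 → 14×16, cost 14·14·16 = 3136
((A_1 × (A_2 × A_3)) × (A_4 × A_5)): 18×14 by 14×16 → 18×16, cost 18·14·16 = 4032; cumulative 11536
Total: 11536 scalar multiplications.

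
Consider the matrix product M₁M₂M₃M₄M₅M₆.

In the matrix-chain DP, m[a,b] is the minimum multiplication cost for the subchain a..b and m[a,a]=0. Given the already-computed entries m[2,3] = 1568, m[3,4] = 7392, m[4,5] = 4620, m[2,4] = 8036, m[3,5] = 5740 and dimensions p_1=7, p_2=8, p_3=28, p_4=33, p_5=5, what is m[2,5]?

6020

m[2,5] = min over k∈[2,4] of m[2,k]+m[k+1,5]+p_{1}·p_k·p_{5}.
k=2: 0 + 5740 + 7·8·5 = 6020; k=3: 1568 + 4620 + 7·28·5 = 7168; k=4: 8036 + 0 + 7·33·5 = 9191.
Minimum: 6020 at k=2.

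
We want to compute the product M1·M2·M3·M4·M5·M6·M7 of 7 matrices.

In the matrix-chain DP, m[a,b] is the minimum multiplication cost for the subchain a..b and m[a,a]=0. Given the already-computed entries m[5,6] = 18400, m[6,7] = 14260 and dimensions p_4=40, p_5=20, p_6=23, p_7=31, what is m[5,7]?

39060

m[5,7] = min over k∈[5,6] of m[5,k]+m[k+1,7]+p_{4}·p_k·p_{7}.
k=5: 0 + 14260 + 40·20·31 = 39060; k=6: 18400 + 0 + 40·23·31 = 46920.
Minimum: 39060 at k=5.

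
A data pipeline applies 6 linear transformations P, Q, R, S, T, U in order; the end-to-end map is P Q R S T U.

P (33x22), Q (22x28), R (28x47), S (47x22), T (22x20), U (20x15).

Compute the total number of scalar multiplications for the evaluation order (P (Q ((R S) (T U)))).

64922

(R S): 28×47 by 47×22 → 28×22, cost 28·47·22 = 28952
(T U): 22×20 by 20×15 → 22×15, cost 22·20·15 = 6600
((R S) (T U)): 28×22 by 22×15 → 28×15, cost 28·22·15 = 9240; cumulative 44792
(Q ((R S) (T U))): 22×28 by 28×15 → 22×15, cost 22·28·15 = 9240; cumulative 54032
(P (Q ((R S) (T U)))): 33×22 by 22×15 → 33×15, cost 33·22·15 = 10890; cumulative 64922
Total: 64922 scalar multiplications.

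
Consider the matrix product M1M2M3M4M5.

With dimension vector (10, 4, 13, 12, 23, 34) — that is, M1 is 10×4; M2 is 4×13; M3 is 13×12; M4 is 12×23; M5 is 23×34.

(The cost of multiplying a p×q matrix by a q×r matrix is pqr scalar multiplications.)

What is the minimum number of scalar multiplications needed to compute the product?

Adjacent pairs: M1M2 = 10·4·13 = 520; M2M3 = 4·13·12 = 624; M3M4 = 13·12·23 = 3588; M4M5 = 12·23·34 = 9384.
Length 3: M1..M3: k=1: 0+624+10·4·12=1104; k=2: 520+0+10·13·12=2080 → min 1104 | M2..M4: k=2: 0+3588+4·13·23=4784; k=3: 624+0+4·12·23=1728 → min 1728 | M3..M5: k=3: 0+9384+13·12·34=14688; k=4: 3588+0+13·23·34=13754 → min 13754.
Length 4: M1..M4: k=1: 0+1728+10·4·23=2648; k=2: 520+3588+10·13·23=7098; k=3: 1104+0+10·12·23=3864 → min 2648 | M2..M5: k=2: 0+13754+4·13·34=15522; k=3: 624+9384+4·12·34=11640; k=4: 1728+0+4·23·34=4856 → min 4856.
Length 5: M1..M5: k=1: 0+4856+10·4·34=6216; k=2: 520+13754+10·13·34=18694; k=3: 1104+9384+10·12·34=14568; k=4: 2648+0+10·23·34=10468 → min 6216.
Optimal order: (M1(((M2M3)M4)M5)) with cost 6216.

6216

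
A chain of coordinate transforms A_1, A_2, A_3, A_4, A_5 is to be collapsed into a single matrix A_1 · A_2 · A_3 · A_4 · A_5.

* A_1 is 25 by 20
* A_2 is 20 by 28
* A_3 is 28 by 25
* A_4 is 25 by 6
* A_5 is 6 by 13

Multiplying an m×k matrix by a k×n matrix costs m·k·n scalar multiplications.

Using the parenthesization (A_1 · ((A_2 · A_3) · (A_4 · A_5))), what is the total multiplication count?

(A_2 · A_3): 20×28 by 28×25 → 20×25, cost 20·28·25 = 14000
(A_4 · A_5): 25×6 by 6×13 → 25×13, cost 25·6·13 = 1950
((A_2 · A_3) · (A_4 · A_5)): 20×25 by 25×13 → 20×13, cost 20·25·13 = 6500; cumulative 22450
(A_1 · ((A_2 · A_3) · (A_4 · A_5))): 25×20 by 20×13 → 25×13, cost 25·20·13 = 6500; cumulative 28950
Total: 28950 scalar multiplications.

28950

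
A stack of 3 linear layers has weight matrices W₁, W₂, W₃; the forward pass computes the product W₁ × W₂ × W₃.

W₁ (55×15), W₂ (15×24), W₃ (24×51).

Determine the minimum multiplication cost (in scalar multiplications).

60435

Order (W₁ × (W₂ × W₃)): (W₂ × W₃): 15×24 by 24×51 → 15×51, cost 15·24·51 = 18360; (W₁ × (W₂ × W₃)): 55×15 by 15×51 → 55×51, cost 55·15·51 = 42075; cumulative 60435. Total 60435.
Order ((W₁ × W₂) × W₃): (W₁ × W₂): 55×15 by 15×24 → 55×24, cost 55·15·24 = 19800; ((W₁ × W₂) × W₃): 55×24 by 24×51 → 55×51, cost 55·24·51 = 67320; cumulative 87120. Total 87120.
Minimum: 60435.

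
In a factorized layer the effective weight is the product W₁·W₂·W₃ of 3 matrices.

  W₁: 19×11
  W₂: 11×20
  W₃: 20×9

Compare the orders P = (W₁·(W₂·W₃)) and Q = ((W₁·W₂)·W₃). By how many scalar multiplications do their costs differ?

Order P = (W₁·(W₂·W₃)): (W₂·W₃): 11×20 by 20×9 → 11×9, cost 11·20·9 = 1980; (W₁·(W₂·W₃)): 19×11 by 11×9 → 19×9, cost 19·11·9 = 1881; cumulative 3861. Total 3861.
Order Q = ((W₁·W₂)·W₃): (W₁·W₂): 19×11 by 11×20 → 19×20, cost 19·11·20 = 4180; ((W₁·W₂)·W₃): 19×20 by 20×9 → 19×9, cost 19·20·9 = 3420; cumulative 7600. Total 7600.
Difference: |3861 − 7600| = 3739.

3739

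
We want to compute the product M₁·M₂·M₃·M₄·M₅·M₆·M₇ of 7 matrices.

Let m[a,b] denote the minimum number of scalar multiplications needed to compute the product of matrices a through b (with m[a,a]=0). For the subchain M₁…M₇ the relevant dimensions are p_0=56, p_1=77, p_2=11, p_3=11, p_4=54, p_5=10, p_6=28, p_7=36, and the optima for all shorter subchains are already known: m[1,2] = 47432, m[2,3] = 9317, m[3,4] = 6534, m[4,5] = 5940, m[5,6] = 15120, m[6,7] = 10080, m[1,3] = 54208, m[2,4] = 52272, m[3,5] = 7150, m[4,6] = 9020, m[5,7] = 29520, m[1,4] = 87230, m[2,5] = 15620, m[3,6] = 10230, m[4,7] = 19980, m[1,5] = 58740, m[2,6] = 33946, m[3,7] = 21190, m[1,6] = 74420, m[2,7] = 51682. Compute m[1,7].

88980

m[1,7] = min over k∈[1,6] of m[1,k]+m[k+1,7]+p_{0}·p_k·p_{7}.
k=1: 0 + 51682 + 56·77·36 = 206914; k=2: 47432 + 21190 + 56·11·36 = 90798; k=3: 54208 + 19980 + 56·11·36 = 96364; k=4: 87230 + 29520 + 56·54·36 = 225614; k=5: 58740 + 10080 + 56·10·36 = 88980; k=6: 74420 + 0 + 56·28·36 = 130868.
Minimum: 88980 at k=5.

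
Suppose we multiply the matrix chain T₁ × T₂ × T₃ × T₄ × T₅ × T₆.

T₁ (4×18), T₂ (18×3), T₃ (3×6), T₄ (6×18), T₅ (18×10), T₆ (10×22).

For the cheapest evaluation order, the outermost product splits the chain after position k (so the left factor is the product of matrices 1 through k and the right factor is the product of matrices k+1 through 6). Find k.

Adjacent pairs: T₁T₂ = 4·18·3 = 216; T₂T₃ = 18·3·6 = 324; T₃T₄ = 3·6·18 = 324; T₄T₅ = 6·18·10 = 1080; T₅T₆ = 18·10·22 = 3960.
Length 3: T₁..T₃: k=1: 0+324+4·18·6=756; k=2: 216+0+4·3·6=288 → min 288 | T₂..T₄: k=2: 0+324+18·3·18=1296; k=3: 324+0+18·6·18=2268 → min 1296 | T₃..T₅: k=3: 0+1080+3·6·10=1260; k=4: 324+0+3·18·10=864 → min 864 | T₄..T₆: k=4: 0+3960+6·18·22=6336; k=5: 1080+0+6·10·22=2400 → min 2400.
Length 4: T₁..T₄: k=1: 0+1296+4·18·18=2592; k=2: 216+324+4·3·18=756; k=3: 288+0+4·6·18=720 → min 720 | T₂..T₅: k=2: 0+864+18·3·10=1404; k=3: 324+1080+18·6·10=2484; k=4: 1296+0+18·18·10=4536 → min 1404 | T₃..T₆: k=3: 0+2400+3·6·22=2796; k=4: 324+3960+3·18·22=5472; k=5: 864+0+3·10·22=1524 → min 1524.
Length 5: T₁..T₅: k=1: 0+1404+4·18·10=2124; k=2: 216+864+4·3·10=1200; k=3: 288+1080+4·6·10=1608; k=4: 720+0+4·18·10=1440 → min 1200 | T₂..T₆: k=2: 0+1524+18·3·22=2712; k=3: 324+2400+18·6·22=5100; k=4: 1296+3960+18·18·22=12384; k=5: 1404+0+18·10·22=5364 → min 2712.
Top-level splits: k=1: (T₁..T₁)·(T₂..T₆) → 0+2712+4·18·22 = 4296; k=2: (T₁..T₂)·(T₃..T₆) → 216+1524+4·3·22 = 2004; k=3: (T₁..T₃)·(T₄..T₆) → 288+2400+4·6·22 = 3216; k=4: (T₁..T₄)·(T₅..T₆) → 720+3960+4·18·22 = 6264; k=5: (T₁..T₅)·(T₆..T₆) → 1200+0+4·10·22 = 2080.
Best split is after T₂, i.e. k = 2.

2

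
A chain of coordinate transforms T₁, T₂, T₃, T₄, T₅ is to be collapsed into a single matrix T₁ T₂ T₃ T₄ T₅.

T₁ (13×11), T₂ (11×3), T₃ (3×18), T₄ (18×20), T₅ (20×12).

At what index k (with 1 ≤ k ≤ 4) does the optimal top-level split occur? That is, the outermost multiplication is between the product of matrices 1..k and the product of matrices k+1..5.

2

Adjacent pairs: T₁T₂ = 13·11·3 = 429; T₂T₃ = 11·3·18 = 594; T₃T₄ = 3·18·20 = 1080; T₄T₅ = 18·20·12 = 4320.
Length 3: T₁..T₃: k=1: 0+594+13·11·18=3168; k=2: 429+0+13·3·18=1131 → min 1131 | T₂..T₄: k=2: 0+1080+11·3·20=1740; k=3: 594+0+11·18·20=4554 → min 1740 | T₃..T₅: k=3: 0+4320+3·18·12=4968; k=4: 1080+0+3·20·12=1800 → min 1800.
Length 4: T₁..T₄: k=1: 0+1740+13·11·20=4600; k=2: 429+1080+13·3·20=2289; k=3: 1131+0+13·18·20=5811 → min 2289 | T₂..T₅: k=2: 0+1800+11·3·12=2196; k=3: 594+4320+11·18·12=7290; k=4: 1740+0+11·20·12=4380 → min 2196.
Top-level splits: k=1: (T₁..T₁)·(T₂..T₅) → 0+2196+13·11·12 = 3912; k=2: (T₁..T₂)·(T₃..T₅) → 429+1800+13·3·12 = 2697; k=3: (T₁..T₃)·(T₄..T₅) → 1131+4320+13·18·12 = 8259; k=4: (T₁..T₄)·(T₅..T₅) → 2289+0+13·20·12 = 5409.
Best split is after T₂, i.e. k = 2.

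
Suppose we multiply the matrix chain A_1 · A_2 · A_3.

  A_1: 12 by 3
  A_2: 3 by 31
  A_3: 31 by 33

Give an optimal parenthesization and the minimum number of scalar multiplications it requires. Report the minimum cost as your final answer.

(A_1 · (A_2 · A_3)): cost 4257.
((A_1 · A_2) · A_3): cost 13392.
Optimal: (A_1 · (A_2 · A_3)) with cost 4257.

4257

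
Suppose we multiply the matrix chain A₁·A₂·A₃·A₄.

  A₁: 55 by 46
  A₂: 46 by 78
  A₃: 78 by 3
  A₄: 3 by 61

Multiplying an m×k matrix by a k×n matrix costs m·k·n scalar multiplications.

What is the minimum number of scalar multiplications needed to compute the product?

Adjacent pairs: A₁A₂ = 55·46·78 = 197340; A₂A₃ = 46·78·3 = 10764; A₃A₄ = 78·3·61 = 14274.
Length 3: A₁..A₃: k=1: 0+10764+55·46·3=18354; k=2: 197340+0+55·78·3=210210 → min 18354 | A₂..A₄: k=2: 0+14274+46·78·61=233142; k=3: 10764+0+46·3·61=19182 → min 19182.
Length 4: A₁..A₄: k=1: 0+19182+55·46·61=173512; k=2: 197340+14274+55·78·61=473304; k=3: 18354+0+55·3·61=28419 → min 28419.
Optimal order: ((A₁·(A₂·A₃))·A₄) with cost 28419.

28419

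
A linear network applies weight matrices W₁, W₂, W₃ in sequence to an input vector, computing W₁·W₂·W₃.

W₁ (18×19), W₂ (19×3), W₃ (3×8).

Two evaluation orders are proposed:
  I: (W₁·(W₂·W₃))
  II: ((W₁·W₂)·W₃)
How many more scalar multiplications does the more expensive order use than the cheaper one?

1734

Order I = (W₁·(W₂·W₃)): (W₂·W₃): 19×3 by 3×8 → 19×8, cost 19·3·8 = 456; (W₁·(W₂·W₃)): 18×19 by 19×8 → 18×8, cost 18·19·8 = 2736; cumulative 3192. Total 3192.
Order II = ((W₁·W₂)·W₃): (W₁·W₂): 18×19 by 19×3 → 18×3, cost 18·19·3 = 1026; ((W₁·W₂)·W₃): 18×3 by 3×8 → 18×8, cost 18·3·8 = 432; cumulative 1458. Total 1458.
Difference: |3192 − 1458| = 1734.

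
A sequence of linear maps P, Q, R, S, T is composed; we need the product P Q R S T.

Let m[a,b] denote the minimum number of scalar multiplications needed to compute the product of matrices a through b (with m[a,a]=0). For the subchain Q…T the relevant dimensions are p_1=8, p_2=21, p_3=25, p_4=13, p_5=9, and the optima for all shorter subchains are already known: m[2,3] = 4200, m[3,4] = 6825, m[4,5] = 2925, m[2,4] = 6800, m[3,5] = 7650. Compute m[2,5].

m[2,5] = min over k∈[2,4] of m[2,k]+m[k+1,5]+p_{1}·p_k·p_{5}.
k=2: 0 + 7650 + 8·21·9 = 9162; k=3: 4200 + 2925 + 8·25·9 = 8925; k=4: 6800 + 0 + 8·13·9 = 7736.
Minimum: 7736 at k=4.

7736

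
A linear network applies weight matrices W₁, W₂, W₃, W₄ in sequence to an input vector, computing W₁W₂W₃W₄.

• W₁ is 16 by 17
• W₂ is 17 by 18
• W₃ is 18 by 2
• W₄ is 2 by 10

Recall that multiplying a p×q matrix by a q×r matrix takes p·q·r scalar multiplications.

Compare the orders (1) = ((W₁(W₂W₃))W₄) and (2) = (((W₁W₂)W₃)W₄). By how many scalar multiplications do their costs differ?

Order (1) = ((W₁(W₂W₃))W₄): (W₂W₃): 17×18 by 18×2 → 17×2, cost 17·18·2 = 612; (W₁(W₂W₃)): 16×17 by 17×2 → 16×2, cost 16·17·2 = 544; cumulative 1156; ((W₁(W₂W₃))W₄): 16×2 by 2×10 → 16×10, cost 16·2·10 = 320; cumulative 1476. Total 1476.
Order (2) = (((W₁W₂)W₃)W₄): (W₁W₂): 16×17 by 17×18 → 16×18, cost 16·17·18 = 4896; ((W₁W₂)W₃): 16×18 by 18×2 → 16×2, cost 16·18·2 = 576; cumulative 5472; (((W₁W₂)W₃)W₄): 16×2 by 2×10 → 16×10, cost 16·2·10 = 320; cumulative 5792. Total 5792.
Difference: |1476 − 5792| = 4316.

4316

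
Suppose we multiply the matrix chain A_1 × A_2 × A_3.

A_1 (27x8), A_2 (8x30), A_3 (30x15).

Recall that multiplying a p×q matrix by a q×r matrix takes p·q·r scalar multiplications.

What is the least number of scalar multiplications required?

6840

Order (A_1 × (A_2 × A_3)): (A_2 × A_3): 8×30 by 30×15 → 8×15, cost 8·30·15 = 3600; (A_1 × (A_2 × A_3)): 27×8 by 8×15 → 27×15, cost 27·8·15 = 3240; cumulative 6840. Total 6840.
Order ((A_1 × A_2) × A_3): (A_1 × A_2): 27×8 by 8×30 → 27×30, cost 27·8·30 = 6480; ((A_1 × A_2) × A_3): 27×30 by 30×15 → 27×15, cost 27·30·15 = 12150; cumulative 18630. Total 18630.
Minimum: 6840.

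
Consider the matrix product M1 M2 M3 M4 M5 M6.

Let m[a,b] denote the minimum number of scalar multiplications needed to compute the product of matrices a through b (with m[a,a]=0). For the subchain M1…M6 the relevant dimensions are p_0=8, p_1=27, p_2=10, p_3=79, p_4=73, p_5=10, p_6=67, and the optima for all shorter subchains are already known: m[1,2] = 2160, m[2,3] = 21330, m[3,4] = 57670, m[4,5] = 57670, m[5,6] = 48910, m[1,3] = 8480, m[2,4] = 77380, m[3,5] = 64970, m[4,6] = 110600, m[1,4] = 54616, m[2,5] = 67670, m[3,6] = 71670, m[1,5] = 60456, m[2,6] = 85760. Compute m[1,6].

m[1,6] = min over k∈[1,5] of m[1,k]+m[k+1,6]+p_{0}·p_k·p_{6}.
k=1: 0 + 85760 + 8·27·67 = 100232; k=2: 2160 + 71670 + 8·10·67 = 79190; k=3: 8480 + 110600 + 8·79·67 = 161424; k=4: 54616 + 48910 + 8·73·67 = 142654; k=5: 60456 + 0 + 8·10·67 = 65816.
Minimum: 65816 at k=5.

65816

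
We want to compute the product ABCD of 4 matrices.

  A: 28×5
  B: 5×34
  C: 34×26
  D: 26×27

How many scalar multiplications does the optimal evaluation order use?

Adjacent pairs: AB = 28·5·34 = 4760; BC = 5·34·26 = 4420; CD = 34·26·27 = 23868.
Length 3: A..C: k=1: 0+4420+28·5·26=8060; k=2: 4760+0+28·34·26=29512 → min 8060 | B..D: k=2: 0+23868+5·34·27=28458; k=3: 4420+0+5·26·27=7930 → min 7930.
Length 4: A..D: k=1: 0+7930+28·5·27=11710; k=2: 4760+23868+28·34·27=54332; k=3: 8060+0+28·26·27=27716 → min 11710.
Optimal order: (A((BC)D)) with cost 11710.

11710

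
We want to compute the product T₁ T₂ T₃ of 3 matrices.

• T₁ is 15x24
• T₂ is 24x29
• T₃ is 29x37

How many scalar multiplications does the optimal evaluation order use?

26535

Order (T₁ (T₂ T₃)): (T₂ T₃): 24×29 by 29×37 → 24×37, cost 24·29·37 = 25752; (T₁ (T₂ T₃)): 15×24 by 24×37 → 15×37, cost 15·24·37 = 13320; cumulative 39072. Total 39072.
Order ((T₁ T₂) T₃): (T₁ T₂): 15×24 by 24×29 → 15×29, cost 15·24·29 = 10440; ((T₁ T₂) T₃): 15×29 by 29×37 → 15×37, cost 15·29·37 = 16095; cumulative 26535. Total 26535.
Minimum: 26535.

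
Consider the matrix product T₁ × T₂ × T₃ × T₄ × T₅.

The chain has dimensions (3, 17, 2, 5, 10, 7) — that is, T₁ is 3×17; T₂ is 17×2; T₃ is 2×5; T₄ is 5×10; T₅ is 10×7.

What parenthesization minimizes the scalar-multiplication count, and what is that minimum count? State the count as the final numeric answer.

384

Adjacent pairs: T₁T₂ = 3·17·2 = 102; T₂T₃ = 17·2·5 = 170; T₃T₄ = 2·5·10 = 100; T₄T₅ = 5·10·7 = 350.
Length 3: T₁..T₃: k=1: 0+170+3·17·5=425; k=2: 102+0+3·2·5=132 → min 132 | T₂..T₄: k=2: 0+100+17·2·10=440; k=3: 170+0+17·5·10=1020 → min 440 | T₃..T₅: k=3: 0+350+2·5·7=420; k=4: 100+0+2·10·7=240 → min 240.
Length 4: T₁..T₄: k=1: 0+440+3·17·10=950; k=2: 102+100+3·2·10=262; k=3: 132+0+3·5·10=282 → min 262 | T₂..T₅: k=2: 0+240+17·2·7=478; k=3: 170+350+17·5·7=1115; k=4: 440+0+17·10·7=1630 → min 478.
Length 5: T₁..T₅: k=1: 0+478+3·17·7=835; k=2: 102+240+3·2·7=384; k=3: 132+350+3·5·7=587; k=4: 262+0+3·10·7=472 → min 384.
Optimal parenthesization: ((T₁ × T₂) × ((T₃ × T₄) × T₅)) with cost 384.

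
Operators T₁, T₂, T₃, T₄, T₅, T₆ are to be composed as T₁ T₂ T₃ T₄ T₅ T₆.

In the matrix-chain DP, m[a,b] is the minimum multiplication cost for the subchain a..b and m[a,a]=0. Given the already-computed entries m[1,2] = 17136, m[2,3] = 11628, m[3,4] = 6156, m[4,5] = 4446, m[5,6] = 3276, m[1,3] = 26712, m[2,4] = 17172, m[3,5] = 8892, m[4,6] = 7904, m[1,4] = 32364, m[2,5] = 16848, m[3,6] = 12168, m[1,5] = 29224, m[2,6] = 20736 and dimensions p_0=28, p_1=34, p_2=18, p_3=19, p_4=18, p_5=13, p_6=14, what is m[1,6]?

34064

m[1,6] = min over k∈[1,5] of m[1,k]+m[k+1,6]+p_{0}·p_k·p_{6}.
k=1: 0 + 20736 + 28·34·14 = 34064; k=2: 17136 + 12168 + 28·18·14 = 36360; k=3: 26712 + 7904 + 28·19·14 = 42064; k=4: 32364 + 3276 + 28·18·14 = 42696; k=5: 29224 + 0 + 28·13·14 = 34320.
Minimum: 34064 at k=1.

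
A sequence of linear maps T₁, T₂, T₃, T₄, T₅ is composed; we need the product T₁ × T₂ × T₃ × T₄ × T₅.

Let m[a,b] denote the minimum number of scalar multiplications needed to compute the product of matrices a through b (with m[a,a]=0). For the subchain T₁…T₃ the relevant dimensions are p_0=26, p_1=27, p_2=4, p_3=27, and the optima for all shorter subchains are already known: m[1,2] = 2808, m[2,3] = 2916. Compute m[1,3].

m[1,3] = min over k∈[1,2] of m[1,k]+m[k+1,3]+p_{0}·p_k·p_{3}.
k=1: 0 + 2916 + 26·27·27 = 21870; k=2: 2808 + 0 + 26·4·27 = 5616.
Minimum: 5616 at k=2.

5616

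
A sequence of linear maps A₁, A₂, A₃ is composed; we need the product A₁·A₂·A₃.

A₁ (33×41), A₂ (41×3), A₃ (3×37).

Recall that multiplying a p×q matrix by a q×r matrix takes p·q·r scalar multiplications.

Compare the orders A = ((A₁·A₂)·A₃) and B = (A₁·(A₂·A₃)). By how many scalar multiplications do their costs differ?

46890

Order A = ((A₁·A₂)·A₃): (A₁·A₂): 33×41 by 41×3 → 33×3, cost 33·41·3 = 4059; ((A₁·A₂)·A₃): 33×3 by 3×37 → 33×37, cost 33·3·37 = 3663; cumulative 7722. Total 7722.
Order B = (A₁·(A₂·A₃)): (A₂·A₃): 41×3 by 3×37 → 41×37, cost 41·3·37 = 4551; (A₁·(A₂·A₃)): 33×41 by 41×37 → 33×37, cost 33·41·37 = 50061; cumulative 54612. Total 54612.
Difference: |7722 − 54612| = 46890.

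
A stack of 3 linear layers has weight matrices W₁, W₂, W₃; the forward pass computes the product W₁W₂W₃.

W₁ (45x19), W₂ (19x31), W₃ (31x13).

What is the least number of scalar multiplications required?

18772

Order (W₁(W₂W₃)): (W₂W₃): 19×31 by 31×13 → 19×13, cost 19·31·13 = 7657; (W₁(W₂W₃)): 45×19 by 19×13 → 45×13, cost 45·19·13 = 11115; cumulative 18772. Total 18772.
Order ((W₁W₂)W₃): (W₁W₂): 45×19 by 19×31 → 45×31, cost 45·19·31 = 26505; ((W₁W₂)W₃): 45×31 by 31×13 → 45×13, cost 45·31·13 = 18135; cumulative 44640. Total 44640.
Minimum: 18772.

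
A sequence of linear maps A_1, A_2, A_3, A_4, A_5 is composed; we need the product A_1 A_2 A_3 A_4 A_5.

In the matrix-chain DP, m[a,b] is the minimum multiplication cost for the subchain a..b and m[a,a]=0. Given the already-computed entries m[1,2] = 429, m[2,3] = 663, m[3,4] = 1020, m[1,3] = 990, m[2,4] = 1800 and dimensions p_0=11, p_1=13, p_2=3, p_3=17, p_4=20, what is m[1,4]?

m[1,4] = min over k∈[1,3] of m[1,k]+m[k+1,4]+p_{0}·p_k·p_{4}.
k=1: 0 + 1800 + 11·13·20 = 4660; k=2: 429 + 1020 + 11·3·20 = 2109; k=3: 990 + 0 + 11·17·20 = 4730.
Minimum: 2109 at k=2.

2109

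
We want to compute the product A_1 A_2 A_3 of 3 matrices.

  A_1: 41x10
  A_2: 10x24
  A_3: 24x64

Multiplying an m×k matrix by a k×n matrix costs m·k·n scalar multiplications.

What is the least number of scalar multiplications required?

Order (A_1 (A_2 A_3)): (A_2 A_3): 10×24 by 24×64 → 10×64, cost 10·24·64 = 15360; (A_1 (A_2 A_3)): 41×10 by 10×64 → 41×64, cost 41·10·64 = 26240; cumulative 41600. Total 41600.
Order ((A_1 A_2) A_3): (A_1 A_2): 41×10 by 10×24 → 41×24, cost 41·10·24 = 9840; ((A_1 A_2) A_3): 41×24 by 24×64 → 41×64, cost 41·24·64 = 62976; cumulative 72816. Total 72816.
Minimum: 41600.

41600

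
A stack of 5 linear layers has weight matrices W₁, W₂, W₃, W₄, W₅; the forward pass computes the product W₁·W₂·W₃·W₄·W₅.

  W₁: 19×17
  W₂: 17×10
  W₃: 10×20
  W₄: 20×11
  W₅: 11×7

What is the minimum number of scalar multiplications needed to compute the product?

6391

Adjacent pairs: W₁W₂ = 19·17·10 = 3230; W₂W₃ = 17·10·20 = 3400; W₃W₄ = 10·20·11 = 2200; W₄W₅ = 20·11·7 = 1540.
Length 3: W₁..W₃: k=1: 0+3400+19·17·20=9860; k=2: 3230+0+19·10·20=7030 → min 7030 | W₂..W₄: k=2: 0+2200+17·10·11=4070; k=3: 3400+0+17·20·11=7140 → min 4070 | W₃..W₅: k=3: 0+1540+10·20·7=2940; k=4: 2200+0+10·11·7=2970 → min 2940.
Length 4: W₁..W₄: k=1: 0+4070+19·17·11=7623; k=2: 3230+2200+19·10·11=7520; k=3: 7030+0+19·20·11=11210 → min 7520 | W₂..W₅: k=2: 0+2940+17·10·7=4130; k=3: 3400+1540+17·20·7=7320; k=4: 4070+0+17·11·7=5379 → min 4130.
Length 5: W₁..W₅: k=1: 0+4130+19·17·7=6391; k=2: 3230+2940+19·10·7=7500; k=3: 7030+1540+19·20·7=11230; k=4: 7520+0+19·11·7=8983 → min 6391.
Optimal order: (W₁·(W₂·(W₃·(W₄·W₅)))) with cost 6391.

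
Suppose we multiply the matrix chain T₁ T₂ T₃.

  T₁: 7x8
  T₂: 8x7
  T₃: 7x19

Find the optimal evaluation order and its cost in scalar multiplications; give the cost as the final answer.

1323

(T₁ (T₂ T₃)): cost 2128.
((T₁ T₂) T₃): cost 1323.
Optimal: ((T₁ T₂) T₃) with cost 1323.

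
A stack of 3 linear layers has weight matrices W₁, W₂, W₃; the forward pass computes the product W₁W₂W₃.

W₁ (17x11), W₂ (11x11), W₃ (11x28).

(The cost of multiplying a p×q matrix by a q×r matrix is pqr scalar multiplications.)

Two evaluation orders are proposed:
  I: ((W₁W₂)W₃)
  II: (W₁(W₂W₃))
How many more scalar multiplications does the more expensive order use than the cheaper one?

1331

Order I = ((W₁W₂)W₃): (W₁W₂): 17×11 by 11×11 → 17×11, cost 17·11·11 = 2057; ((W₁W₂)W₃): 17×11 by 11×28 → 17×28, cost 17·11·28 = 5236; cumulative 7293. Total 7293.
Order II = (W₁(W₂W₃)): (W₂W₃): 11×11 by 11×28 → 11×28, cost 11·11·28 = 3388; (W₁(W₂W₃)): 17×11 by 11×28 → 17×28, cost 17·11·28 = 5236; cumulative 8624. Total 8624.
Difference: |7293 − 8624| = 1331.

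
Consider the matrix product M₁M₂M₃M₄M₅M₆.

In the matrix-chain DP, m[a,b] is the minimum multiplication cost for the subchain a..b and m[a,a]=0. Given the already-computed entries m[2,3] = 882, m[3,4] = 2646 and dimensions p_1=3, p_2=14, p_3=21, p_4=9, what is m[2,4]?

1449

m[2,4] = min over k∈[2,3] of m[2,k]+m[k+1,4]+p_{1}·p_k·p_{4}.
k=2: 0 + 2646 + 3·14·9 = 3024; k=3: 882 + 0 + 3·21·9 = 1449.
Minimum: 1449 at k=3.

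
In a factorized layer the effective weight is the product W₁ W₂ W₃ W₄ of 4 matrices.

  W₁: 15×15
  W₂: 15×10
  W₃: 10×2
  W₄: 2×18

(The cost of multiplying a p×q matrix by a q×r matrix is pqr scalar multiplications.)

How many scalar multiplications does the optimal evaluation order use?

Adjacent pairs: W₁W₂ = 15·15·10 = 2250; W₂W₃ = 15·10·2 = 300; W₃W₄ = 10·2·18 = 360.
Length 3: W₁..W₃: k=1: 0+300+15·15·2=750; k=2: 2250+0+15·10·2=2550 → min 750 | W₂..W₄: k=2: 0+360+15·10·18=3060; k=3: 300+0+15·2·18=840 → min 840.
Length 4: W₁..W₄: k=1: 0+840+15·15·18=4890; k=2: 2250+360+15·10·18=5310; k=3: 750+0+15·2·18=1290 → min 1290.
Optimal order: ((W₁ (W₂ W₃)) W₄) with cost 1290.

1290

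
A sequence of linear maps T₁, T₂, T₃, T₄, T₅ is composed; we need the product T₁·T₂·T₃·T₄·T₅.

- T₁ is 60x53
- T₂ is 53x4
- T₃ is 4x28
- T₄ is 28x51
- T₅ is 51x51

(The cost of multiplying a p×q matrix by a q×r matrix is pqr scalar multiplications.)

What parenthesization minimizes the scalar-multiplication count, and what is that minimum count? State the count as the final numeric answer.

41076

Adjacent pairs: T₁T₂ = 60·53·4 = 12720; T₂T₃ = 53·4·28 = 5936; T₃T₄ = 4·28·51 = 5712; T₄T₅ = 28·51·51 = 72828.
Length 3: T₁..T₃: k=1: 0+5936+60·53·28=94976; k=2: 12720+0+60·4·28=19440 → min 19440 | T₂..T₄: k=2: 0+5712+53·4·51=16524; k=3: 5936+0+53·28·51=81620 → min 16524 | T₃..T₅: k=3: 0+72828+4·28·51=78540; k=4: 5712+0+4·51·51=16116 → min 16116.
Length 4: T₁..T₄: k=1: 0+16524+60·53·51=178704; k=2: 12720+5712+60·4·51=30672; k=3: 19440+0+60·28·51=105120 → min 30672 | T₂..T₅: k=2: 0+16116+53·4·51=26928; k=3: 5936+72828+53·28·51=154448; k=4: 16524+0+53·51·51=154377 → min 26928.
Length 5: T₁..T₅: k=1: 0+26928+60·53·51=189108; k=2: 12720+16116+60·4·51=41076; k=3: 19440+72828+60·28·51=177948; k=4: 30672+0+60·51·51=186732 → min 41076.
Optimal parenthesization: ((T₁·T₂)·((T₃·T₄)·T₅)) with cost 41076.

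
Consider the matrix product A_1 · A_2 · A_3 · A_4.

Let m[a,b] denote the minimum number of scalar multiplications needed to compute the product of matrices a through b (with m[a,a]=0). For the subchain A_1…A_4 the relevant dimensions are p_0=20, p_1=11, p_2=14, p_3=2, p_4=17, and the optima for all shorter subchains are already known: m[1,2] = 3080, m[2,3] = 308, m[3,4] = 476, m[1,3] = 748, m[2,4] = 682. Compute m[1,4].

1428

m[1,4] = min over k∈[1,3] of m[1,k]+m[k+1,4]+p_{0}·p_k·p_{4}.
k=1: 0 + 682 + 20·11·17 = 4422; k=2: 3080 + 476 + 20·14·17 = 8316; k=3: 748 + 0 + 20·2·17 = 1428.
Minimum: 1428 at k=3.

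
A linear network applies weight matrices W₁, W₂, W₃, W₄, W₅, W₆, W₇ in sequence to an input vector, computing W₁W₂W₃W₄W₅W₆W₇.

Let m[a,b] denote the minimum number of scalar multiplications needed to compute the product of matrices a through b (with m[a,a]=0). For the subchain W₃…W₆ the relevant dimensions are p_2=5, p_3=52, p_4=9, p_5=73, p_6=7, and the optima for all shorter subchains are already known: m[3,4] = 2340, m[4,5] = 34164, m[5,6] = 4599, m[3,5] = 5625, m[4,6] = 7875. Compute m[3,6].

7254

m[3,6] = min over k∈[3,5] of m[3,k]+m[k+1,6]+p_{2}·p_k·p_{6}.
k=3: 0 + 7875 + 5·52·7 = 9695; k=4: 2340 + 4599 + 5·9·7 = 7254; k=5: 5625 + 0 + 5·73·7 = 8180.
Minimum: 7254 at k=4.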